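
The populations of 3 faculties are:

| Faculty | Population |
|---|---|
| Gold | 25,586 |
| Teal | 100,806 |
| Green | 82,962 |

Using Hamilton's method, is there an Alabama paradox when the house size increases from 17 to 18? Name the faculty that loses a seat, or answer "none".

none

At 17 seats: Gold 2, Teal 8, Green 7.
At 18 seats: Gold 2, Teal 9, Green 7.
No faculty's allocation decreased.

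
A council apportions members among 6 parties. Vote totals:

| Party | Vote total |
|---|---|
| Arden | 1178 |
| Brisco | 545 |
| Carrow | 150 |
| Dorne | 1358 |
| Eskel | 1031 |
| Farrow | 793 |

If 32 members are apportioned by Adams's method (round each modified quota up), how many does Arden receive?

7

Standard divisor 5055/32 ≈ 157.969; standard quotas: Arden 7.457, Brisco 3.450, Carrow 0.950, Dorne 8.597, Eskel 6.527, Farrow 5.020.
Rounding up gives 8, 4, 1, 9, 7, 6 = 35 seats, so the divisor must be adjusted.
With modified divisor 171: modified quotas Arden 6.889, Brisco 3.187, Carrow 0.877, Dorne 7.942, Eskel 6.029, Farrow 4.637.
Rounding up: Arden 7, Brisco 4, Carrow 1, Dorne 8, Eskel 7, Farrow 5 (total 32).
Arden receives 7.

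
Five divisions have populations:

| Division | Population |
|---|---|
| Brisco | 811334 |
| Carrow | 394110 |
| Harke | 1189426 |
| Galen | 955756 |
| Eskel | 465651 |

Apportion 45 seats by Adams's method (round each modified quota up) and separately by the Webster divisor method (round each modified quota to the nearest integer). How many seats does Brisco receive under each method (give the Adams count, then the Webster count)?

Adams: Brisco 9, Carrow 5, Harke 14, Galen 11, Eskel 6.
Webster: Brisco 10, Carrow 5, Harke 14, Galen 11, Eskel 5.
Brisco gets 9 under Adams and 10 under Webster.

9 and 10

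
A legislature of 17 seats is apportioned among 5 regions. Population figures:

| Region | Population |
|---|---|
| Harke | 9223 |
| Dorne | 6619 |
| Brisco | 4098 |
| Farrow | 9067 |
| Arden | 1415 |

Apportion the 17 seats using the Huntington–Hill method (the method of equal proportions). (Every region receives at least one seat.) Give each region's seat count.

With divisor 1797: modified quotas Harke 5.132, Dorne 3.683, Brisco 2.280, Farrow 5.046, Arden 0.787.
Geometric-mean thresholds: Harke √(5·6)=5.477, Dorne √(3·4)=3.464, Brisco √(2·3)=2.449, Farrow √(5·6)=5.477, Arden (min 1).
Each quota rounded against its threshold gives Harke 5, Dorne 4, Brisco 2, Farrow 5, Arden 1 (total 17).

Harke=5, Dorne=4, Brisco=2, Farrow=5, Arden=1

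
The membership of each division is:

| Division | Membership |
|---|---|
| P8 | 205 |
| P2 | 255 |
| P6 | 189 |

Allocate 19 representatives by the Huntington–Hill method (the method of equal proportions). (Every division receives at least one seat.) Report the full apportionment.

P8=6, P2=7, P6=6

With divisor 34.3: modified quotas P8 5.977, P2 7.434, P6 5.510.
Geometric-mean thresholds: P8 √(5·6)=5.477, P2 √(7·8)=7.483, P6 √(5·6)=5.477.
Each quota rounded against its threshold gives P8 6, P2 7, P6 6 (total 19).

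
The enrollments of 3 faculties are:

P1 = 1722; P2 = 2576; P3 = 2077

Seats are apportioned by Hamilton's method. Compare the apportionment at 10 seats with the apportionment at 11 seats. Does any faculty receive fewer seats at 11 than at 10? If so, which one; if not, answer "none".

none

At 10 seats: P1 3, P2 4, P3 3.
At 11 seats: P1 3, P2 4, P3 4.
No faculty's allocation decreased.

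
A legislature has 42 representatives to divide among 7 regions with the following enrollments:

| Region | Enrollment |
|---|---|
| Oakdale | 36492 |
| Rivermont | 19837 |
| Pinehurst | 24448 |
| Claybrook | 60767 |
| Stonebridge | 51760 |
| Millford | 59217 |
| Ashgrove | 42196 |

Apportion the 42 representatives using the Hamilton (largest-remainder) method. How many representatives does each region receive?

Total 294717; standard divisor 294717/42 ≈ 7017.071.
Standard quotas: Oakdale 5.2005, Rivermont 2.8270, Pinehurst 3.4841, Claybrook 8.6599, Stonebridge 7.3763, Millford 8.4390, Ashgrove 6.0133.
Lower quotas: Oakdale 5, Rivermont 2, Pinehurst 3, Claybrook 8, Stonebridge 7, Millford 8, Ashgrove 6 (sum 39, leaving 3 seats).
Remainders in descending order: Rivermont 0.8270, Claybrook 0.6599, Pinehurst 0.4841, Millford 0.4390, Stonebridge 0.3763, Oakdale 0.2005, Ashgrove 0.0133.
Largest remainders: Rivermont, Claybrook, Pinehurst receive the extra seats.

Oakdale: 5, Rivermont: 3, Pinehurst: 4, Claybrook: 9, Stonebridge: 7, Millford: 8, Ashgrove: 6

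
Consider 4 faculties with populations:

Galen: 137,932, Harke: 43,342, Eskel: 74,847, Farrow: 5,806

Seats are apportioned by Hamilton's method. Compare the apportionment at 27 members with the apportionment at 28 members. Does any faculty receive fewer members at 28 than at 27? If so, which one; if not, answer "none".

At 27 seats: Galen 14, Harke 4, Eskel 8, Farrow 1.
At 28 seats: Galen 15, Harke 5, Eskel 8, Farrow 0.
Farrow drops from 1 to 0.

Farrow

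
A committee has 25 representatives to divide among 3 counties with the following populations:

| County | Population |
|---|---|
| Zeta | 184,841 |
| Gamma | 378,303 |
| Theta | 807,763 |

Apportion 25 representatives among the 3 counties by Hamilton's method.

Zeta 3, Gamma 7, Theta 15

The standard divisor is 1370907/25 ≈ 54836.28.
Standard quotas: Zeta 3.3708, Gamma 6.8988, Theta 14.7304.
Lower quotas: Zeta 3, Gamma 6, Theta 14 (sum 23, leaving 2 seats).
Remainders in descending order: Gamma 0.8988, Theta 0.7304, Zeta 0.3708.
Largest remainders: Gamma, Theta receive the extra seats.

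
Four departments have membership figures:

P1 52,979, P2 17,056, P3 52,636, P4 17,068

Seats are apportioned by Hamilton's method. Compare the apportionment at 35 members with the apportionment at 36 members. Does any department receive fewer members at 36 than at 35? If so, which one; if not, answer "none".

At 35 seats: P1 13, P2 4, P3 13, P4 5.
At 36 seats: P1 14, P2 4, P3 14, P4 4.
P4 drops from 5 to 4.

P4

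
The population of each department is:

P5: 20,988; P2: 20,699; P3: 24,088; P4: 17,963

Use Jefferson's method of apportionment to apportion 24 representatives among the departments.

Standard divisor 83738/24 ≈ 3489.083; standard quotas: P5 6.015, P2 5.933, P3 6.904, P4 5.148.
Rounding down gives 6, 5, 6, 5 = 22 seats, so the divisor must be adjusted.
With modified divisor 3200: modified quotas P5 6.559, P2 6.468, P3 7.527, P4 5.613.
Rounding down: P5 6, P2 6, P3 7, P4 5 (total 24).

P5 6; P2 6; P3 7; P4 5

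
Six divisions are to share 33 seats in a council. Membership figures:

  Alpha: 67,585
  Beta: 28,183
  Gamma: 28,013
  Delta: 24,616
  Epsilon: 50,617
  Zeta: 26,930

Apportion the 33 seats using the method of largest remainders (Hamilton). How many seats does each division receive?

Standard divisor: 225944 ÷ 33 ≈ 6846.788.
Standard quotas: Alpha 9.8711, Beta 4.1162, Gamma 4.0914, Delta 3.5953, Epsilon 7.3928, Zeta 3.9332.
Lower quotas: Alpha 9, Beta 4, Gamma 4, Delta 3, Epsilon 7, Zeta 3 (sum 30, leaving 3 seats).
Remainders in descending order: Zeta 0.9332, Alpha 0.8711, Delta 0.5953, Epsilon 0.3928, Beta 0.1162, Gamma 0.0914.
Largest remainders: Zeta, Alpha, Delta receive the extra seats.

Alpha 10, Beta 4, Gamma 4, Delta 4, Epsilon 7, Zeta 4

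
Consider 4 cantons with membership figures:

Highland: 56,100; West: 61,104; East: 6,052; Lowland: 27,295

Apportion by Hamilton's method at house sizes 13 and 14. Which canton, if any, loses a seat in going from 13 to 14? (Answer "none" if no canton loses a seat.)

none

At 13 seats: Highland 5, West 5, East 1, Lowland 2.
At 14 seats: Highland 5, West 6, East 1, Lowland 2.
No canton's allocation decreased.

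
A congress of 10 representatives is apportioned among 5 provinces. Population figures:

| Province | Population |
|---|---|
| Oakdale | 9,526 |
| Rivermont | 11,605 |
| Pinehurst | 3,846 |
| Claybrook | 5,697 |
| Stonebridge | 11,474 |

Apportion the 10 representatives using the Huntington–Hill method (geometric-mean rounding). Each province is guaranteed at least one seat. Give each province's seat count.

With divisor 4356: modified quotas Oakdale 2.187, Rivermont 2.664, Pinehurst 0.883, Claybrook 1.308, Stonebridge 2.634.
Geometric-mean thresholds: Oakdale √(2·3)=2.449, Rivermont √(2·3)=2.449, Pinehurst (min 1), Claybrook √(1·2)=1.414, Stonebridge √(2·3)=2.449.
Each quota rounded against its threshold gives Oakdale 2, Rivermont 3, Pinehurst 1, Claybrook 1, Stonebridge 3 (total 10).

Oakdale 2, Rivermont 3, Pinehurst 1, Claybrook 1, Stonebridge 3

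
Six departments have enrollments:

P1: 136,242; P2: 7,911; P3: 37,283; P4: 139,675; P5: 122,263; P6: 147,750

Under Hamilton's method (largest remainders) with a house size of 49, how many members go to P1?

11

Total 591124; standard divisor 591124/49 ≈ 12063.755.
Standard quotas: P1 11.2935, P2 0.6558, P3 3.0905, P4 11.5781, P5 10.1347, P6 12.2474.
Lower quotas: P1 11, P2 0, P3 3, P4 11, P5 10, P6 12 (sum 47, leaving 2 seats).
Remainders in descending order: P2 0.6558, P4 0.5781, P1 0.2935, P6 0.2474, P5 0.1347, P3 0.0905.
The surplus seats go to P2, P4.
P1 receives 11.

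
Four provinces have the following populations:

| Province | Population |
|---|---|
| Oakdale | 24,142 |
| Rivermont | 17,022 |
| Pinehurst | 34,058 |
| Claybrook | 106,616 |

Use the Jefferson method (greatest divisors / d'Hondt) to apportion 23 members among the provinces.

Oakdale=3, Rivermont=2, Pinehurst=4, Claybrook=14

Standard divisor 181838/23 ≈ 7906; standard quotas: Oakdale 3.054, Rivermont 2.153, Pinehurst 4.308, Claybrook 13.485.
Rounding down gives 3, 2, 4, 13 = 22 seats, so the divisor must be adjusted.
With modified divisor 7400: modified quotas Oakdale 3.262, Rivermont 2.300, Pinehurst 4.602, Claybrook 14.408.
Rounding down: Oakdale 3, Rivermont 2, Pinehurst 4, Claybrook 14 (total 23).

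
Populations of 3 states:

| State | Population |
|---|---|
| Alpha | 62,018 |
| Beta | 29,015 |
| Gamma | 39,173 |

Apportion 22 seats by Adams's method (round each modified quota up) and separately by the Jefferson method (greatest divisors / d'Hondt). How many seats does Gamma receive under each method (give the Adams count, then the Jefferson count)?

Adams: Alpha 10, Beta 5, Gamma 7.
Jefferson: Alpha 11, Beta 5, Gamma 6.
Gamma gets 7 under Adams and 6 under Jefferson.

7 and 6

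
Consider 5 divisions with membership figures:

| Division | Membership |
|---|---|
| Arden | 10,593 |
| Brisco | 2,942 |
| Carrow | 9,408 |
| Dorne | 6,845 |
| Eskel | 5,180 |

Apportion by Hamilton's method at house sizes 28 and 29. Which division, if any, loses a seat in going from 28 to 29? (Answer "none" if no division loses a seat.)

At 28 seats: Arden 9, Brisco 2, Carrow 8, Dorne 5, Eskel 4.
At 29 seats: Arden 9, Brisco 2, Carrow 8, Dorne 6, Eskel 4.
No division's allocation decreased.

none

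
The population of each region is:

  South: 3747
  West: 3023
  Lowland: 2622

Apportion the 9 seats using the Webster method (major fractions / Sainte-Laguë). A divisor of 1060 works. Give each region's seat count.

South: 4, West: 3, Lowland: 2

With modified divisor 1060: modified quotas South 3.535, West 2.852, Lowland 2.474.
Rounding to the nearest integer: South 4, West 3, Lowland 2 (total 9).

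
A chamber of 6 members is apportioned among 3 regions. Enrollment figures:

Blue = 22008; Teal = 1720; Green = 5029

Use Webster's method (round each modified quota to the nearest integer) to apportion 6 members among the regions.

Standard divisor 28757/6 ≈ 4792.833; standard quotas: Blue 4.592, Teal 0.359, Green 1.049.
Rounding to the nearest integer gives Blue 5, Teal 0, Green 1 — total 6, matching the house size, so no adjustment is needed.

Blue: 5, Teal: 0, Green: 1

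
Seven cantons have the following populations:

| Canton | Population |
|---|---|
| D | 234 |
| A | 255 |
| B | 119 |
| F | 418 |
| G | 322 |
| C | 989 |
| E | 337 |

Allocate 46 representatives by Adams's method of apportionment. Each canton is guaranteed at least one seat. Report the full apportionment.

D=4; A=5; B=2; F=7; G=6; C=16; E=6

Standard divisor 2674/46 ≈ 58.13; standard quotas: D 4.025, A 4.387, B 2.047, F 7.191, G 5.539, C 17.013, E 5.797.
Rounding up gives 5, 5, 3, 8, 6, 18, 6 = 51 seats, so the divisor must be adjusted.
With modified divisor 63: modified quotas D 3.714, A 4.048, B 1.889, F 6.635, G 5.111, C 15.698, E 5.349.
Rounding up: D 4, A 5, B 2, F 7, G 6, C 16, E 6 (total 46).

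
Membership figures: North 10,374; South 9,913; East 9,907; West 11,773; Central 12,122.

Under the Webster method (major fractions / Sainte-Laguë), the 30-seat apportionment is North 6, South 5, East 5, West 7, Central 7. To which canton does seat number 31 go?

Priority for the next seat is population ÷ (current seats + 0.5).
Priorities: North 1596.000, South 1802.364, East 1801.273, West 1569.733, Central 1616.267.
Highest priority: South.

South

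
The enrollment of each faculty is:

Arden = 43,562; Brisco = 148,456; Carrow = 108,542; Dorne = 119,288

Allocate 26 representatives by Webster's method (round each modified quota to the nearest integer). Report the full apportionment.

Standard divisor 419848/26 ≈ 16148; standard quotas: Arden 2.698, Brisco 9.193, Carrow 6.722, Dorne 7.387.
Rounding to the nearest integer gives Arden 3, Brisco 9, Carrow 7, Dorne 7 — total 26, matching the house size, so no adjustment is needed.

Arden 3; Brisco 9; Carrow 7; Dorne 7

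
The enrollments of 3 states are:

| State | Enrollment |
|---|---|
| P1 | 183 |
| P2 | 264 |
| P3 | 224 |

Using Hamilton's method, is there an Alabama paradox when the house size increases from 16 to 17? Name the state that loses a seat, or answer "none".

P1

At 16 seats: P1 5, P2 6, P3 5.
At 17 seats: P1 4, P2 7, P3 6.
P1 drops from 5 to 4.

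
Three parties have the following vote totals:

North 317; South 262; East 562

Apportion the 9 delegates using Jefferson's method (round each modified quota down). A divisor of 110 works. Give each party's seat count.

With modified divisor 110: modified quotas North 2.882, South 2.382, East 5.109.
Rounding down: North 2, South 2, East 5 (total 9).

North=2; South=2; East=5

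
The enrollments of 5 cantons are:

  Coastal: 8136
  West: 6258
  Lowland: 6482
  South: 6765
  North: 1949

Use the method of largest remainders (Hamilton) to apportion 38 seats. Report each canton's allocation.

Coastal 10, West 8, Lowland 8, South 9, North 3

Total 29590; standard divisor 29590/38 ≈ 778.684.
Standard quotas: Coastal 10.4484, West 8.0366, Lowland 8.3243, South 8.6877, North 2.5029.
Lower quotas: Coastal 10, West 8, Lowland 8, South 8, North 2 (sum 36, leaving 2 seats).
Remainders in descending order: South 0.6877, North 0.5029, Coastal 0.4484, Lowland 0.3243, West 0.0366.
The surplus seats go to South, North.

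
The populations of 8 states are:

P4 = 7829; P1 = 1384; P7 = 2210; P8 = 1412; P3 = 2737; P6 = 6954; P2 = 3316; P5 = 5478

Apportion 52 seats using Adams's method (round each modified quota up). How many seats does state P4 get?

Standard divisor 31320/52 ≈ 602.308; standard quotas: P4 12.998, P1 2.298, P7 3.669, P8 2.344, P3 4.544, P6 11.546, P2 5.505, P5 9.095.
Rounding up gives 13, 3, 4, 3, 5, 12, 6, 10 = 56 seats, so the divisor must be adjusted.
With modified divisor 670: modified quotas P4 11.685, P1 2.066, P7 3.299, P8 2.107, P3 4.085, P6 10.379, P2 4.949, P5 8.176.
Rounding up: P4 12, P1 3, P7 4, P8 3, P3 5, P6 11, P2 5, P5 9 (total 52).
P4 receives 12.

12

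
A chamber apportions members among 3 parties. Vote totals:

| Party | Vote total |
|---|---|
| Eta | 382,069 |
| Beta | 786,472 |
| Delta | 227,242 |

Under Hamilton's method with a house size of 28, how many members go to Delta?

Standard divisor: 1395783 ÷ 28 ≈ 49849.393.
Standard quotas: Eta 7.6645, Beta 15.7770, Delta 4.5586.
Lower quotas: Eta 7, Beta 15, Delta 4 (sum 26, leaving 2 seats).
Remainders in descending order: Beta 0.7770, Eta 0.6645, Delta 0.5586.
Largest remainders: Beta, Eta receive the extra seats.
Delta receives 4.

4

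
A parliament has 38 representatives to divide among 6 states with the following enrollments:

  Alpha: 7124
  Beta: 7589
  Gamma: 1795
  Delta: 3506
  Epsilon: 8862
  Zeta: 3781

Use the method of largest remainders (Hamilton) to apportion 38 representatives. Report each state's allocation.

Standard divisor: 32657 ÷ 38 ≈ 859.395.
Standard quotas: Alpha 8.2896, Beta 8.8306, Gamma 2.0887, Delta 4.0796, Epsilon 10.3119, Zeta 4.3996.
Lower quotas: Alpha 8, Beta 8, Gamma 2, Delta 4, Epsilon 10, Zeta 4 (sum 36, leaving 2 seats).
Remainders in descending order: Beta 0.8306, Zeta 0.3996, Epsilon 0.3119, Alpha 0.2896, Gamma 0.0887, Delta 0.0796.
Largest remainders: Beta, Zeta receive the extra seats.

Alpha=8; Beta=9; Gamma=2; Delta=4; Epsilon=10; Zeta=5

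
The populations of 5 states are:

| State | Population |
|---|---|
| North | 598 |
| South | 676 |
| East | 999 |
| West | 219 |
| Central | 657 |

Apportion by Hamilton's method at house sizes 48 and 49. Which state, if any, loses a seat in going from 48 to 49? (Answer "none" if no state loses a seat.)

At 48 seats: North 9, South 10, East 15, West 4, Central 10.
At 49 seats: North 9, South 11, East 16, West 3, Central 10.
West drops from 4 to 3.

West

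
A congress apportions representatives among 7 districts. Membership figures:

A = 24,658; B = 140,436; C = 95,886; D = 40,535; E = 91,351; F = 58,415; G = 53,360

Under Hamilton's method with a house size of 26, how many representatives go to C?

Standard divisor: 504641 ÷ 26 ≈ 19409.269.
Standard quotas: A 1.2704, B 7.2355, C 4.9402, D 2.0884, E 4.7066, F 3.0096, G 2.7492.
Lower quotas: A 1, B 7, C 4, D 2, E 4, F 3, G 2 (sum 23, leaving 3 seats).
Remainders in descending order: C 0.9402, G 0.7492, E 0.7066, A 0.2704, B 0.2355, D 0.0884, F 0.0096.
The surplus seats go to C, G, E.
C receives 5.

5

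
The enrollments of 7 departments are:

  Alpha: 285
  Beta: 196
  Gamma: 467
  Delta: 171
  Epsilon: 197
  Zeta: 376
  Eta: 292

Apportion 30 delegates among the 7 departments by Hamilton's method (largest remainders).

Total 1984; standard divisor 1984/30 ≈ 66.133.
Standard quotas: Alpha 4.309, Beta 2.964, Gamma 7.061, Delta 2.586, Epsilon 2.979, Zeta 5.685, Eta 4.415.
Lower quotas: Alpha 4, Beta 2, Gamma 7, Delta 2, Epsilon 2, Zeta 5, Eta 4 (sum 26, leaving 4 seats).
Remainders in descending order: Epsilon 0.979, Beta 0.964, Zeta 0.685, Delta 0.586, Eta 0.415, Alpha 0.309, Gamma 0.061.
The surplus seats go to Epsilon, Beta, Zeta, Delta.

Alpha=4; Beta=3; Gamma=7; Delta=3; Epsilon=3; Zeta=6; Eta=4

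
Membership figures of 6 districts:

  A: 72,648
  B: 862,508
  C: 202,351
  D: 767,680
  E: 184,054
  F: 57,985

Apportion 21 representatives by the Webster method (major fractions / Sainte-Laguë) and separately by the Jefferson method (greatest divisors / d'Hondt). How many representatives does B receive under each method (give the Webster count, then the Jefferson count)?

Webster: A 1, B 8, C 2, D 7, E 2, F 1.
Jefferson: A 0, B 9, C 2, D 8, E 2, F 0.
B gets 8 under Webster and 9 under Jefferson.

8 and 9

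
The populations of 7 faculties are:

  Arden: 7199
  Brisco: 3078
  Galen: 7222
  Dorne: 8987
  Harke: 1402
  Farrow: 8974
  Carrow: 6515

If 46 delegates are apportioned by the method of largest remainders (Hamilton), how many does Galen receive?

8

Total 43377; standard divisor 43377/46 ≈ 942.978.
Standard quotas: Arden 7.6343, Brisco 3.2641, Galen 7.6587, Dorne 9.5304, Harke 1.4868, Farrow 9.5167, Carrow 6.9090.
Lower quotas: Arden 7, Brisco 3, Galen 7, Dorne 9, Harke 1, Farrow 9, Carrow 6 (sum 42, leaving 4 seats).
Remainders in descending order: Carrow 0.9090, Galen 0.6587, Arden 0.6343, Dorne 0.5304, Farrow 0.5167, Harke 0.4868, Brisco 0.2641.
Largest remainders: Carrow, Galen, Arden, Dorne receive the extra seats.
Galen receives 8.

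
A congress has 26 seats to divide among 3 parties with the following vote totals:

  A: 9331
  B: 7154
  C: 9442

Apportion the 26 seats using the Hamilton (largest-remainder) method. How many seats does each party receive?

Standard divisor: 25927 ÷ 26 ≈ 997.192.
Standard quotas: A 9.3573, B 7.1741, C 9.4686.
Lower quotas: A 9, B 7, C 9 (sum 25, leaving 1 seat).
Remainders in descending order: C 0.4686, A 0.3573, B 0.1741.
Largest remainder: C receives the extra seat.

A=9, B=7, C=10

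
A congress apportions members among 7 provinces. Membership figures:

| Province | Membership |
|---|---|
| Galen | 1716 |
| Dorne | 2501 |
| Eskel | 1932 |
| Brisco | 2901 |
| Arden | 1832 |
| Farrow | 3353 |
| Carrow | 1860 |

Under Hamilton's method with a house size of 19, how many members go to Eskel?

2

The standard divisor is 16095/19 ≈ 847.105.
Standard quotas: Galen 2.026, Dorne 2.952, Eskel 2.281, Brisco 3.425, Arden 2.163, Farrow 3.958, Carrow 2.196.
Lower quotas: Galen 2, Dorne 2, Eskel 2, Brisco 3, Arden 2, Farrow 3, Carrow 2 (sum 16, leaving 3 seats).
Remainders in descending order: Farrow 0.958, Dorne 0.952, Brisco 0.425, Eskel 0.281, Carrow 0.196, Arden 0.163, Galen 0.026.
The surplus seats go to Farrow, Dorne, Brisco.
Eskel receives 2.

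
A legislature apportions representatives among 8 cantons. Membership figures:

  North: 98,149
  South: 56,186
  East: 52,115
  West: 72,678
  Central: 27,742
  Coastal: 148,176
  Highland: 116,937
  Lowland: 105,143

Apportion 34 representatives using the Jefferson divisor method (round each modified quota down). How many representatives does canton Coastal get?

Standard divisor 677126/34 ≈ 19915.471; standard quotas: North 4.928, South 2.821, East 2.617, West 3.649, Central 1.393, Coastal 7.440, Highland 5.872, Lowland 5.279.
Rounding down gives 4, 2, 2, 3, 1, 7, 5, 5 = 29 seats, so the divisor must be adjusted.
With modified divisor 17800: modified quotas North 5.514, South 3.157, East 2.928, West 4.083, Central 1.559, Coastal 8.324, Highland 6.569, Lowland 5.907.
Rounding down: North 5, South 3, East 2, West 4, Central 1, Coastal 8, Highland 6, Lowland 5 (total 34).
Coastal receives 8.

8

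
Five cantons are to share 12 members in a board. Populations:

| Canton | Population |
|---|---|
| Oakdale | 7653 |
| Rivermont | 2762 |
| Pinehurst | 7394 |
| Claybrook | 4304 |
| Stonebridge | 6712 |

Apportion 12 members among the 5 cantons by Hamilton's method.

Total 28825; standard divisor 28825/12 ≈ 2402.083.
Standard quotas: Oakdale 3.1860, Rivermont 1.1498, Pinehurst 3.0782, Claybrook 1.7918, Stonebridge 2.7942.
Lower quotas: Oakdale 3, Rivermont 1, Pinehurst 3, Claybrook 1, Stonebridge 2 (sum 10, leaving 2 seats).
Remainders in descending order: Stonebridge 0.7942, Claybrook 0.7918, Oakdale 0.1860, Rivermont 0.1498, Pinehurst 0.0782.
The surplus seats go to Stonebridge, Claybrook.

Oakdale 3, Rivermont 1, Pinehurst 3, Claybrook 2, Stonebridge 3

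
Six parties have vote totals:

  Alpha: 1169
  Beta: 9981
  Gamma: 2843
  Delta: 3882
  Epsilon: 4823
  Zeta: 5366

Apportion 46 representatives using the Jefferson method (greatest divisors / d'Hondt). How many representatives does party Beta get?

17

Standard divisor 28064/46 ≈ 610.087; standard quotas: Alpha 1.916, Beta 16.360, Gamma 4.660, Delta 6.363, Epsilon 7.905, Zeta 8.795.
Rounding down gives 1, 16, 4, 6, 7, 8 = 42 seats, so the divisor must be adjusted.
With modified divisor 577: modified quotas Alpha 2.026, Beta 17.298, Gamma 4.927, Delta 6.728, Epsilon 8.359, Zeta 9.300.
Rounding down: Alpha 2, Beta 17, Gamma 4, Delta 6, Epsilon 8, Zeta 9 (total 46).
Beta receives 17.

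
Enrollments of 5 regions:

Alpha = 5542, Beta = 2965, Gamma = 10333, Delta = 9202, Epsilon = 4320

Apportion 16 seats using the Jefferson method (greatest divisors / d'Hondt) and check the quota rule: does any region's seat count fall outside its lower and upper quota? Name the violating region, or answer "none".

none

Standard quotas: Alpha 2.740, Beta 1.466, Gamma 5.109, Delta 4.550, Epsilon 2.136.
Jefferson allocation: Alpha 3, Beta 1, Gamma 5, Delta 5, Epsilon 2.
Every allocation lies between the lower and upper quota.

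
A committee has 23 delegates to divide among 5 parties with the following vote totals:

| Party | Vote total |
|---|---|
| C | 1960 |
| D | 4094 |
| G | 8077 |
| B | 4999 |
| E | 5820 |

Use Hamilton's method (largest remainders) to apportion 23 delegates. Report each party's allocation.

C: 2, D: 4, G: 7, B: 5, E: 5

Total 24950; standard divisor 24950/23 ≈ 1084.783.
Standard quotas: C 1.8068, D 3.7740, G 7.4457, B 4.6083, E 5.3651.
Lower quotas: C 1, D 3, G 7, B 4, E 5 (sum 20, leaving 3 seats).
Remainders in descending order: C 0.8068, D 0.7740, B 0.6083, G 0.4457, E 0.3651.
The surplus seats go to C, D, B.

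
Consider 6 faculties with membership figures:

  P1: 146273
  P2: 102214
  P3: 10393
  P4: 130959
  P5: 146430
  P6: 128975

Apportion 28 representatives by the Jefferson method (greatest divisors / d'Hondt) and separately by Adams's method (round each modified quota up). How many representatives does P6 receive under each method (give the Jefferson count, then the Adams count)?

6 and 5

Jefferson: P1 6, P2 4, P3 0, P4 6, P5 6, P6 6.
Adams: P1 6, P2 4, P3 1, P4 6, P5 6, P6 5.
P6 gets 6 under Jefferson and 5 under Adams.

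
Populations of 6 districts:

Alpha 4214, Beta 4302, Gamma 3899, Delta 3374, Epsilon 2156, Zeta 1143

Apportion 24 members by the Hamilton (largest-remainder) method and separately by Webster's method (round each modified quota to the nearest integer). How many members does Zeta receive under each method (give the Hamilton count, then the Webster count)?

2 and 1

Hamilton: Alpha 5, Beta 5, Gamma 5, Delta 4, Epsilon 3, Zeta 2.
Webster: Alpha 5, Beta 6, Gamma 5, Delta 4, Epsilon 3, Zeta 1.
Zeta gets 2 under Hamilton and 1 under Webster.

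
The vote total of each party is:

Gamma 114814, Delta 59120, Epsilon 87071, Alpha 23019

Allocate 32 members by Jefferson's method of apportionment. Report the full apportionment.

Gamma: 13, Delta: 7, Epsilon: 10, Alpha: 2

Standard divisor 284024/32 ≈ 8875.75; standard quotas: Gamma 12.936, Delta 6.661, Epsilon 9.810, Alpha 2.593.
Rounding down gives 12, 6, 9, 2 = 29 seats, so the divisor must be adjusted.
With modified divisor 8300: modified quotas Gamma 13.833, Delta 7.123, Epsilon 10.490, Alpha 2.773.
Rounding down: Gamma 13, Delta 7, Epsilon 10, Alpha 2 (total 32).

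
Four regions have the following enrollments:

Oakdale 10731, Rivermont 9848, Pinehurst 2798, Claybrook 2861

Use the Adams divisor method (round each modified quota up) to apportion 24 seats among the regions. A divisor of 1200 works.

With modified divisor 1200: modified quotas Oakdale 8.943, Rivermont 8.207, Pinehurst 2.332, Claybrook 2.384.
Rounding up: Oakdale 9, Rivermont 9, Pinehurst 3, Claybrook 3 (total 24).

Oakdale=9, Rivermont=9, Pinehurst=3, Claybrook=3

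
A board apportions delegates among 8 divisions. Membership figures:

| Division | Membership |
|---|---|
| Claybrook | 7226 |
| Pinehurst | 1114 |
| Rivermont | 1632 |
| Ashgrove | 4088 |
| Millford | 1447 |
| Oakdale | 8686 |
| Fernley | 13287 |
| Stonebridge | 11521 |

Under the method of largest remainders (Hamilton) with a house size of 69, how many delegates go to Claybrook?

The standard divisor is 49001/69 ≈ 710.159.
Standard quotas: Claybrook 10.1752, Pinehurst 1.5687, Rivermont 2.2981, Ashgrove 5.7565, Millford 2.0376, Oakdale 12.2311, Fernley 18.7099, Stonebridge 16.2231.
Lower quotas: Claybrook 10, Pinehurst 1, Rivermont 2, Ashgrove 5, Millford 2, Oakdale 12, Fernley 18, Stonebridge 16 (sum 66, leaving 3 seats).
Remainders in descending order: Ashgrove 0.7565, Fernley 0.7099, Pinehurst 0.5687, Rivermont 0.2981, Oakdale 0.2311, Stonebridge 0.2231, Claybrook 0.1752, Millford 0.0376.
Largest remainders: Ashgrove, Fernley, Pinehurst receive the extra seats.
Claybrook receives 10.

10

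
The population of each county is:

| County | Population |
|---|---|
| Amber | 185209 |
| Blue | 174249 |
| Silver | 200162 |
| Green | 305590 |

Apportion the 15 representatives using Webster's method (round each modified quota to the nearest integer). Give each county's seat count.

Standard divisor 865210/15 ≈ 57680.667; standard quotas: Amber 3.211, Blue 3.021, Silver 3.470, Green 5.298.
Rounding to the nearest integer gives 3, 3, 3, 5 = 14 seats, so the divisor must be adjusted.
With modified divisor 56400: modified quotas Amber 3.284, Blue 3.090, Silver 3.549, Green 5.418.
Rounding to the nearest integer: Amber 3, Blue 3, Silver 4, Green 5 (total 15).

Amber: 3, Blue: 3, Silver: 4, Green: 5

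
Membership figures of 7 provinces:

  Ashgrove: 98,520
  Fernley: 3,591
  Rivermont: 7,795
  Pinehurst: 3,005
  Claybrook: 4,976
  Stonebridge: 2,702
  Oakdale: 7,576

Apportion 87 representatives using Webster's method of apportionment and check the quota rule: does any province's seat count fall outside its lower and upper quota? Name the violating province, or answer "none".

Ashgrove

Standard quotas: Ashgrove 66.877, Fernley 2.438, Rivermont 5.291, Pinehurst 2.040, Claybrook 3.378, Stonebridge 1.834, Oakdale 5.143.
Webster allocation: Ashgrove 68, Fernley 2, Rivermont 5, Pinehurst 2, Claybrook 3, Stonebridge 2, Oakdale 5.
Ashgrove has quota 66.877 (lower 66, upper 67) but receives 68 — outside the quota interval.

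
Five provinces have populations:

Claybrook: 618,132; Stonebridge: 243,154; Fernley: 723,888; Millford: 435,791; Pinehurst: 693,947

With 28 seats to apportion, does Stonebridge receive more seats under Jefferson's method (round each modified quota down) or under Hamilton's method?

Hamilton

Jefferson: Claybrook 7, Stonebridge 2, Fernley 8, Millford 4, Pinehurst 7.
Hamilton: Claybrook 6, Stonebridge 3, Fernley 7, Millford 5, Pinehurst 7.
Stonebridge gets 2 under Jefferson and 3 under Hamilton.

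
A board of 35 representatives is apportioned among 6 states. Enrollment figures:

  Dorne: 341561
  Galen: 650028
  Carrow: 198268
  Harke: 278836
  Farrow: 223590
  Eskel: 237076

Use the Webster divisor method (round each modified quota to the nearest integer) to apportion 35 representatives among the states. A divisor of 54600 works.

With modified divisor 54600: modified quotas Dorne 6.256, Galen 11.905, Carrow 3.631, Harke 5.107, Farrow 4.095, Eskel 4.342.
Rounding to the nearest integer: Dorne 6, Galen 12, Carrow 4, Harke 5, Farrow 4, Eskel 4 (total 35).

Dorne 6, Galen 12, Carrow 4, Harke 5, Farrow 4, Eskel 4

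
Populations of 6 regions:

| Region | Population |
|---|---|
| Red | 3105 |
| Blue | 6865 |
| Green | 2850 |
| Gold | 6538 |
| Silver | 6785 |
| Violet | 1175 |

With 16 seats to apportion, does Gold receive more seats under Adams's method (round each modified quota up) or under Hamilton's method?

Hamilton

Adams: Red 2, Blue 4, Green 2, Gold 3, Silver 4, Violet 1.
Hamilton: Red 2, Blue 4, Green 1, Gold 4, Silver 4, Violet 1.
Gold gets 3 under Adams and 4 under Hamilton.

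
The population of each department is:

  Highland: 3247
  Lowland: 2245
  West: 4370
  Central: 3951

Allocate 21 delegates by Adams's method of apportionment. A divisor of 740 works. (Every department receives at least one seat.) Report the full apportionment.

With modified divisor 740: modified quotas Highland 4.388, Lowland 3.034, West 5.905, Central 5.339.
Rounding up: Highland 5, Lowland 4, West 6, Central 6 (total 21).

Highland=5, Lowland=4, West=6, Central=6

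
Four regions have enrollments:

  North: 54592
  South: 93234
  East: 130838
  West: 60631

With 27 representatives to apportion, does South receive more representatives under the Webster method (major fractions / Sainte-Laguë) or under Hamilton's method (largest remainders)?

Webster: North 4, South 7, East 11, West 5.
Hamilton: North 4, South 8, East 10, West 5.
South gets 7 under Webster and 8 under Hamilton.

Hamilton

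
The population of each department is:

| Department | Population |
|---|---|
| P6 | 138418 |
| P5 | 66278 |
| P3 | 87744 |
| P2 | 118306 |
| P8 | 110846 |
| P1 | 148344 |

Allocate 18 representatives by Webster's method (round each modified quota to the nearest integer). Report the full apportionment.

P6=4, P5=2, P3=2, P2=3, P8=3, P1=4

Standard divisor 669936/18 ≈ 37218.667; standard quotas: P6 3.719, P5 1.781, P3 2.358, P2 3.179, P8 2.978, P1 3.986.
Rounding to the nearest integer gives P6 4, P5 2, P3 2, P2 3, P8 3, P1 4 — total 18, matching the house size, so no adjustment is needed.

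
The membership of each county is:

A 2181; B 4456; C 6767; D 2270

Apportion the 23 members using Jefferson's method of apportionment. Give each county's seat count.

Standard divisor 15674/23 ≈ 681.478; standard quotas: A 3.200, B 6.539, C 9.930, D 3.331.
Rounding down gives 3, 6, 9, 3 = 21 seats, so the divisor must be adjusted.
With modified divisor 630: modified quotas A 3.462, B 7.073, C 10.741, D 3.603.
Rounding down: A 3, B 7, C 10, D 3 (total 23).

A: 3, B: 7, C: 10, D: 3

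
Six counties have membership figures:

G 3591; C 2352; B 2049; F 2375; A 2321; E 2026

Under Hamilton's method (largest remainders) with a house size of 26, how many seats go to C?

Standard divisor: 14714 ÷ 26 ≈ 565.923.
Standard quotas: G 6.345, C 4.156, B 3.621, F 4.197, A 4.101, E 3.580.
Lower quotas: G 6, C 4, B 3, F 4, A 4, E 3 (sum 24, leaving 2 seats).
Remainders in descending order: B 0.621, E 0.580, G 0.345, F 0.197, C 0.156, A 0.101.
The surplus seats go to B, E.
C receives 4.

4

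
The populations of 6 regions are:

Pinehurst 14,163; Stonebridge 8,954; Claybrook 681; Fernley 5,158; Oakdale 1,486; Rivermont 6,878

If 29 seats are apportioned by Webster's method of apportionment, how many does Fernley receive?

Standard divisor 37320/29 ≈ 1286.897; standard quotas: Pinehurst 11.006, Stonebridge 6.958, Claybrook 0.529, Fernley 4.008, Oakdale 1.155, Rivermont 5.345.
Rounding to the nearest integer gives Pinehurst 11, Stonebridge 7, Claybrook 1, Fernley 4, Oakdale 1, Rivermont 5 — total 29, matching the house size, so no adjustment is needed.
Fernley receives 4.

4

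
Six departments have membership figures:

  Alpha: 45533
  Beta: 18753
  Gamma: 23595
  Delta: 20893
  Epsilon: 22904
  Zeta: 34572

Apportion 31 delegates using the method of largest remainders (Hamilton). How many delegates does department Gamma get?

4

The standard divisor is 166250/31 ≈ 5362.903.
Standard quotas: Alpha 8.4904, Beta 3.4968, Gamma 4.3997, Delta 3.8958, Epsilon 4.2708, Zeta 6.4465.
Lower quotas: Alpha 8, Beta 3, Gamma 4, Delta 3, Epsilon 4, Zeta 6 (sum 28, leaving 3 seats).
Remainders in descending order: Delta 0.8958, Beta 0.4968, Alpha 0.4904, Zeta 0.4465, Gamma 0.3997, Epsilon 0.2708.
Largest remainders: Delta, Beta, Alpha receive the extra seats.
Gamma receives 4.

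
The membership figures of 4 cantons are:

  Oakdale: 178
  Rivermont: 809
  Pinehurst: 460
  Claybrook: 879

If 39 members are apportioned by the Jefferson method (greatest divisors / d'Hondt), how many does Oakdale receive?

Standard divisor 2326/39 ≈ 59.641; standard quotas: Oakdale 2.985, Rivermont 13.564, Pinehurst 7.713, Claybrook 14.738.
Rounding down gives 2, 13, 7, 14 = 36 seats, so the divisor must be adjusted.
With modified divisor 57.7: modified quotas Oakdale 3.085, Rivermont 14.021, Pinehurst 7.972, Claybrook 15.234.
Rounding down: Oakdale 3, Rivermont 14, Pinehurst 7, Claybrook 15 (total 39).
Oakdale receives 3.

3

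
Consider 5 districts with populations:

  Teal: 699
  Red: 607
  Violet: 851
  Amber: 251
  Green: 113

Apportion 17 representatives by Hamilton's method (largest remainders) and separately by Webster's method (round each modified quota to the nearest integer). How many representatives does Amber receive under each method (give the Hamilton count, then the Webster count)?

Hamilton: Teal 5, Red 4, Violet 6, Amber 1, Green 1.
Webster: Teal 5, Red 4, Violet 5, Amber 2, Green 1.
Amber gets 1 under Hamilton and 2 under Webster.

1 and 2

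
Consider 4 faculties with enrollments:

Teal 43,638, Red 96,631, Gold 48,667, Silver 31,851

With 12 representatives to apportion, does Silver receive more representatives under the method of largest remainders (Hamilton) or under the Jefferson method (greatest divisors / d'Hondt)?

Hamilton

Hamilton: Teal 2, Red 5, Gold 3, Silver 2.
Jefferson: Teal 2, Red 6, Gold 3, Silver 1.
Silver gets 2 under Hamilton and 1 under Jefferson.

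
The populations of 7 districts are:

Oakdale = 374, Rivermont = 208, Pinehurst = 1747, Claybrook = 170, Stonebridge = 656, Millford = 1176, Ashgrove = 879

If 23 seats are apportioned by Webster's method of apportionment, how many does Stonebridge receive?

Standard divisor 5210/23 ≈ 226.522; standard quotas: Oakdale 1.651, Rivermont 0.918, Pinehurst 7.712, Claybrook 0.750, Stonebridge 2.896, Millford 5.192, Ashgrove 3.880.
Rounding to the nearest integer gives 2, 1, 8, 1, 3, 5, 4 = 24 seats, so the divisor must be adjusted.
With modified divisor 240: modified quotas Oakdale 1.558, Rivermont 0.867, Pinehurst 7.279, Claybrook 0.708, Stonebridge 2.733, Millford 4.900, Ashgrove 3.663.
Rounding to the nearest integer: Oakdale 2, Rivermont 1, Pinehurst 7, Claybrook 1, Stonebridge 3, Millford 5, Ashgrove 4 (total 23).
Stonebridge receives 3.

3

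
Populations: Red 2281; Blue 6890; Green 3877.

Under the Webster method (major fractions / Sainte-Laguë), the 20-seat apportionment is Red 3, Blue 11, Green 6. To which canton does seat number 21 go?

Priority for the next seat is population ÷ (current seats + 0.5).
Priorities: Red 651.714, Blue 599.130, Green 596.462.
Highest priority: Red.

Red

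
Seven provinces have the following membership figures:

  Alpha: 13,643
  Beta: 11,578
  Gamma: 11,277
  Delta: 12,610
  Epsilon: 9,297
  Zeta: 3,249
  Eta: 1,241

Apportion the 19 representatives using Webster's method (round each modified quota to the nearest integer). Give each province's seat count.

Alpha=4; Beta=4; Gamma=3; Delta=4; Epsilon=3; Zeta=1; Eta=0

Standard divisor 62895/19 ≈ 3310.263; standard quotas: Alpha 4.121, Beta 3.498, Gamma 3.407, Delta 3.809, Epsilon 2.809, Zeta 0.981, Eta 0.375.
Rounding to the nearest integer gives 4, 3, 3, 4, 3, 1, 0 = 18 seats, so the divisor must be adjusted.
With modified divisor 3260: modified quotas Alpha 4.185, Beta 3.552, Gamma 3.459, Delta 3.868, Epsilon 2.852, Zeta 0.997, Eta 0.381.
Rounding to the nearest integer: Alpha 4, Beta 4, Gamma 3, Delta 4, Epsilon 3, Zeta 1, Eta 0 (total 19).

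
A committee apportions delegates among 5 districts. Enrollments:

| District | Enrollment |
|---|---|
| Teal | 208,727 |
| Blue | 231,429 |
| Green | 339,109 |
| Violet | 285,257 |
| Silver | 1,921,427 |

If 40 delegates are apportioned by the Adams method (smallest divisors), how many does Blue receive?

Standard divisor 2985949/40 ≈ 74648.725; standard quotas: Teal 2.796, Blue 3.100, Green 4.543, Violet 3.821, Silver 25.740.
Rounding up gives 3, 4, 5, 4, 26 = 42 seats, so the divisor must be adjusted.
With modified divisor 78600: modified quotas Teal 2.656, Blue 2.944, Green 4.314, Violet 3.629, Silver 24.446.
Rounding up: Teal 3, Blue 3, Green 5, Violet 4, Silver 25 (total 40).
Blue receives 3.

3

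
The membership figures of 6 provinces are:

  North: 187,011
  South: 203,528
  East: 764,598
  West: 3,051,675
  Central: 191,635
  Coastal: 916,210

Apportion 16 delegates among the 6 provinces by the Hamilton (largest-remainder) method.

Total 5314657; standard divisor 5314657/16 ≈ 332166.062.
Standard quotas: North 0.5630, South 0.6127, East 2.3019, West 9.1872, Central 0.5769, Coastal 2.7583.
Lower quotas: North 0, South 0, East 2, West 9, Central 0, Coastal 2 (sum 13, leaving 3 seats).
Remainders in descending order: Coastal 0.7583, South 0.6127, Central 0.5769, North 0.5630, East 0.3019, West 0.1872.
Largest remainders: Coastal, South, Central receive the extra seats.

North=0; South=1; East=2; West=9; Central=1; Coastal=3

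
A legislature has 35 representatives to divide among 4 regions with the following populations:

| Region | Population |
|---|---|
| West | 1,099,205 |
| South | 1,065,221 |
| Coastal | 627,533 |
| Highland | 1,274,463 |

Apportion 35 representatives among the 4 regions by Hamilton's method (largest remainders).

West 10, South 9, Coastal 5, Highland 11

Total 4066422; standard divisor 4066422/35 ≈ 116183.486.
Standard quotas: West 9.4609, South 9.1684, Coastal 5.4012, Highland 10.9694.
Lower quotas: West 9, South 9, Coastal 5, Highland 10 (sum 33, leaving 2 seats).
Remainders in descending order: Highland 0.9694, West 0.4609, Coastal 0.4012, South 0.1684.
Largest remainders: Highland, West receive the extra seats.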